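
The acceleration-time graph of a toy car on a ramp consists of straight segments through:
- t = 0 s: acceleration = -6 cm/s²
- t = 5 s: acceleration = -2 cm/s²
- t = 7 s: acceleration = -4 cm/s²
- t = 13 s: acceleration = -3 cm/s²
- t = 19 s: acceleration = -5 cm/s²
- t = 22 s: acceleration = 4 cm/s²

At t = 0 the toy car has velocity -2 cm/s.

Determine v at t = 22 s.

-74.5 cm/s

Δv equals the area under the a-t graph; then v = v₀ + Δv.
0–5 s: ½(-6 + -2)(5) = -20 cm/s
5–7 s: ½(-2 + -4)(2) = -6 cm/s
7–13 s: ½(-4 + -3)(6) = -21 cm/s
13–19 s: ½(-3 + -5)(6) = -24 cm/s
19–22 s: ½(-5 + 4)(3) = -1.5 cm/s
Δv = -72.5 cm/s, so v(22) = -2 + (-72.5) = -74.5 cm/s.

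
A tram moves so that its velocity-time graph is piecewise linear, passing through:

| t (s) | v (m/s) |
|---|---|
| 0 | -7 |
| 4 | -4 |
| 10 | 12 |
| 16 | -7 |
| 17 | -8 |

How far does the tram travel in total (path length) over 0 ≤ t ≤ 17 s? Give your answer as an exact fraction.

Total distance travelled is ∫|v| dt — sum the magnitudes of each area piece.
0–4 s: |½(-7 + -4)(4)| = 22 m
4–10 s: v = 0 at t = 5.5 s; triangle areas 3 + 27 = 30 m
10–16 s: v = 0 at t = 262/19 s; triangle areas 432/19 + 147/19 = 579/19 m
16–17 s: |½(-7 + -8)(1)| = 7.5 m
Total distance = 3419/38 m

3419/38 m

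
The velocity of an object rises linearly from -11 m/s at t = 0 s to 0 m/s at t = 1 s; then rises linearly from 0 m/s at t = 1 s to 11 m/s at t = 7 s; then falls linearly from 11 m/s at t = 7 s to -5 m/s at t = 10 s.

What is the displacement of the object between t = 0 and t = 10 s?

Displacement is the signed area under the v-t curve.
0–1 s: ½(-11 + 0)(1) = -5.5 m
1–7 s: ½(0 + 11)(6) = 33 m
7–10 s: ½(11 + -5)(3) = 9 m
Net displacement = 36.5 m

36.5 m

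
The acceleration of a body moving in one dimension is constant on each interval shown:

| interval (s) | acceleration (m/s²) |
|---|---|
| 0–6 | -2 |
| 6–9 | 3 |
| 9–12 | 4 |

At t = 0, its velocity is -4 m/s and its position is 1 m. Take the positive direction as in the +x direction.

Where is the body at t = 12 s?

-96.5 m

On each constant-a segment, Δv = aΔt and Δx = v₀Δt + ½aΔt²; chain segment to segment.
0–6 s: v starts -4 m/s; Δx = -4·6 + ½·-2·6² = -60 m; v ends -16 m/s.
6–9 s: v starts -16 m/s; Δx = -16·3 + ½·3·3² = -34.5 m; v ends -7 m/s.
9–12 s: v starts -7 m/s; Δx = -7·3 + ½·4·3² = -3 m; v ends 5 m/s.
x(12) = 1 + Σ Δx = -96.5 m.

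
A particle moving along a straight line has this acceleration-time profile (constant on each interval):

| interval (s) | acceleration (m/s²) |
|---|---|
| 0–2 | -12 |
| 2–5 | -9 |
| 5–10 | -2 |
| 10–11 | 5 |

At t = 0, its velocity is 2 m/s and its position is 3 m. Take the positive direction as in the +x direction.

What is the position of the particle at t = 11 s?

On each constant-a segment, Δv = aΔt and Δx = v₀Δt + ½aΔt²; chain segment to segment.
0–2 s: v starts 2 m/s; Δx = 2·2 + ½·-12·2² = -20 m; v ends -22 m/s.
2–5 s: v starts -22 m/s; Δx = -22·3 + ½·-9·3² = -106.5 m; v ends -49 m/s.
5–10 s: v starts -49 m/s; Δx = -49·5 + ½·-2·5² = -270 m; v ends -59 m/s.
10–11 s: v starts -59 m/s; Δx = -59·1 + ½·5·1² = -56.5 m; v ends -54 m/s.
x(11) = 3 + Σ Δx = -450 m.

-450 m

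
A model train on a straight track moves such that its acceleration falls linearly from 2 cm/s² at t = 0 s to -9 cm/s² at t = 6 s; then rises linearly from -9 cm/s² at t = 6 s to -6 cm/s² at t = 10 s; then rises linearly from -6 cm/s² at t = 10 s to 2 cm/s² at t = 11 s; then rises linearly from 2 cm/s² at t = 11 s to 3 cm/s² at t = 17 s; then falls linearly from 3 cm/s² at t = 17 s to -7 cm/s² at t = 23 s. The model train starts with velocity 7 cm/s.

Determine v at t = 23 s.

-43 cm/s

Δv equals the area under the a-t graph; then v = v₀ + Δv.
0–6 s: ½(2 + -9)(6) = -21 cm/s
6–10 s: ½(-9 + -6)(4) = -30 cm/s
10–11 s: ½(-6 + 2)(1) = -2 cm/s
11–17 s: ½(2 + 3)(6) = 15 cm/s
17–23 s: ½(3 + -7)(6) = -12 cm/s
Δv = -50 cm/s, so v(23) = 7 + (-50) = -43 cm/s.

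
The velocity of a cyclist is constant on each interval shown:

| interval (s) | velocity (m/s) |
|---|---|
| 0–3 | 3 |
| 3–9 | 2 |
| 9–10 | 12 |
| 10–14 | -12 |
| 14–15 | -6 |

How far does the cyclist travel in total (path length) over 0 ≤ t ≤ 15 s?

87 m

Distance (not displacement) is the total path length: add the absolute areas under v-t.
0–3 s: |3| × 3 = 9 m
3–9 s: |2| × 6 = 12 m
9–10 s: |12| × 1 = 12 m
10–14 s: |-12| × 4 = 48 m
14–15 s: |-6| × 1 = 6 m
Total distance = 87 m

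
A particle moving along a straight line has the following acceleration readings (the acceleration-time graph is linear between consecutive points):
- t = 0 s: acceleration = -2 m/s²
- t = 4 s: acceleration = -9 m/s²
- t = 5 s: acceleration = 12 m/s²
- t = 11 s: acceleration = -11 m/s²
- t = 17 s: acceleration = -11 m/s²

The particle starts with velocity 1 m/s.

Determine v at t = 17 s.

Δv equals the area under the a-t graph; then v = v₀ + Δv.
0–4 s: ½(-2 + -9)(4) = -22 m/s
4–5 s: ½(-9 + 12)(1) = 1.5 m/s
5–11 s: ½(12 + -11)(6) = 3 m/s
11–17 s: -11 × 6 = -66 m/s
Δv = -83.5 m/s, so v(17) = 1 + (-83.5) = -82.5 m/s.

-82.5 m/s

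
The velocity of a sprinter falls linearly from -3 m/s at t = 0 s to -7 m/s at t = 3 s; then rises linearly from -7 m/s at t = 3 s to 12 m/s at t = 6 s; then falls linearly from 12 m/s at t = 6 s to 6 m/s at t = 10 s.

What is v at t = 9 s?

7.5 m/s

On 6–10 s the graph is linear from 12 to 6 m/s: v(9) = 12 + (6 − 12)·(9 − 6)/(10 − 6) = 7.5 m/s.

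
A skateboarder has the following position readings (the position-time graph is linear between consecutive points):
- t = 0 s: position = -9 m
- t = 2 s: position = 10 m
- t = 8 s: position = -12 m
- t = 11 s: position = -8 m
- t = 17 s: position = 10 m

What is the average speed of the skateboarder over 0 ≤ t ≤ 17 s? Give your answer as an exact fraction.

63/17 m/s

Average speed = (total path length)/(elapsed time); on a piecewise-linear x-t graph the path length is Σ|Δx|.
0–2 s: |Δx| = |10 − -9| = 19 m
2–8 s: |Δx| = |-12 − 10| = 22 m
8–11 s: |Δx| = |-8 − -12| = 4 m
11–17 s: |Δx| = |10 − -8| = 18 m
Total path = 63 m; average speed = 63/17 = 63/17 m/s.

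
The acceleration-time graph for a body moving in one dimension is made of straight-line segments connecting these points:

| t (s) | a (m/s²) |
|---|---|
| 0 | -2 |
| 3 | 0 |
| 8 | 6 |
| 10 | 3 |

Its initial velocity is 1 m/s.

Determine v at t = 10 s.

22 m/s

Δv equals the area under the a-t graph; then v = v₀ + Δv.
0–3 s: ½(-2 + 0)(3) = -3 m/s
3–8 s: ½(0 + 6)(5) = 15 m/s
8–10 s: ½(6 + 3)(2) = 9 m/s
Δv = 21 m/s, so v(10) = 1 + (21) = 22 m/s.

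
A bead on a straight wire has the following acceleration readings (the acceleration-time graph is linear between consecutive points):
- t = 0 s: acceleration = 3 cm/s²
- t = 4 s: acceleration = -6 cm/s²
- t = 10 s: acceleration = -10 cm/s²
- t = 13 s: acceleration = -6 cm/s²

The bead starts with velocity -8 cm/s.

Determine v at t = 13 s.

Δv equals the area under the a-t graph; then v = v₀ + Δv.
0–4 s: ½(3 + -6)(4) = -6 cm/s
4–10 s: ½(-6 + -10)(6) = -48 cm/s
10–13 s: ½(-10 + -6)(3) = -24 cm/s
Δv = -78 cm/s, so v(13) = -8 + (-78) = -86 cm/s.

-86 cm/s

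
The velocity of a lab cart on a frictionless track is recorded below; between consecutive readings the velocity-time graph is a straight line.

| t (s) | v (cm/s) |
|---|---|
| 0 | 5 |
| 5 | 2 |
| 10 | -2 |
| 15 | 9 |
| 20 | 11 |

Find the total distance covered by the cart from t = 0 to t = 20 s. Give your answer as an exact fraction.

Distance (not displacement) is the total path length: add the absolute areas under v-t.
0–5 s: |½(5 + 2)(5)| = 17.5 cm
5–10 s: v = 0 at t = 7.5 s; triangle areas 2.5 + 2.5 = 5 cm
10–15 s: v = 0 at t = 120/11 s; triangle areas 10/11 + 405/22 = 425/22 cm
15–20 s: |½(9 + 11)(5)| = 50 cm
Total distance = 1010/11 cm

1010/11 cm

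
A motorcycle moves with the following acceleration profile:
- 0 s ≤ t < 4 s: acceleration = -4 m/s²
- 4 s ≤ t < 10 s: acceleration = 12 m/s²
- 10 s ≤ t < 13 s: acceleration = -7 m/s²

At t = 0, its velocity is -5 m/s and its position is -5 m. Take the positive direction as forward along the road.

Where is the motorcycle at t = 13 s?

154.5 m

On each constant-a segment, Δv = aΔt and Δx = v₀Δt + ½aΔt²; chain segment to segment.
0–4 s: v starts -5 m/s; Δx = -5·4 + ½·-4·4² = -52 m; v ends -21 m/s.
4–10 s: v starts -21 m/s; Δx = -21·6 + ½·12·6² = 90 m; v ends 51 m/s.
10–13 s: v starts 51 m/s; Δx = 51·3 + ½·-7·3² = 121.5 m; v ends 30 m/s.
x(13) = -5 + Σ Δx = 154.5 m.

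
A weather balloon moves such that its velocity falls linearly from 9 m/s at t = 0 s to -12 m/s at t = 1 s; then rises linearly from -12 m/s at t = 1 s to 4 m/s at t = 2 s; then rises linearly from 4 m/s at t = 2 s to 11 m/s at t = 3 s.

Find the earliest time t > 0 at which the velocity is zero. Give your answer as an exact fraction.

t = 3/7 s

v changes sign on 0–1 s (from 9 to -12); the graph is linear there, so v = 0 at t = 0 + (-9)·(1 − 0)/(-12 − 9) = 3/7 s.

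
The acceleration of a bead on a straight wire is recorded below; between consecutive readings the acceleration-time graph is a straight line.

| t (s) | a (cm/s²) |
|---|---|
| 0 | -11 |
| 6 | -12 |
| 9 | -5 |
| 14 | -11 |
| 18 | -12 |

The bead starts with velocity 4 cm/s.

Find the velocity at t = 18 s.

Δv equals the area under the a-t graph; then v = v₀ + Δv.
0–6 s: ½(-11 + -12)(6) = -69 cm/s
6–9 s: ½(-12 + -5)(3) = -25.5 cm/s
9–14 s: ½(-5 + -11)(5) = -40 cm/s
14–18 s: ½(-11 + -12)(4) = -46 cm/s
Δv = -180.5 cm/s, so v(18) = 4 + (-180.5) = -176.5 cm/s.

-176.5 cm/s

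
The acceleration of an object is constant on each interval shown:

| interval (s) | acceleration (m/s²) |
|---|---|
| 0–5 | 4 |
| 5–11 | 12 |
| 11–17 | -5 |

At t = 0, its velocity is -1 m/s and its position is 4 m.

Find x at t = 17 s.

835 m

On each constant-a segment, Δv = aΔt and Δx = v₀Δt + ½aΔt²; chain segment to segment.
0–5 s: v starts -1 m/s; Δx = -1·5 + ½·4·5² = 45 m; v ends 19 m/s.
5–11 s: v starts 19 m/s; Δx = 19·6 + ½·12·6² = 330 m; v ends 91 m/s.
11–17 s: v starts 91 m/s; Δx = 91·6 + ½·-5·6² = 456 m; v ends 61 m/s.
x(17) = 4 + Σ Δx = 835 m.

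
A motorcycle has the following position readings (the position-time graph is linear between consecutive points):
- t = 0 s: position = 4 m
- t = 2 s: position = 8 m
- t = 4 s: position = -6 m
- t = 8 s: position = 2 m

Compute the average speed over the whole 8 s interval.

Average speed = (total path length)/(elapsed time); on a piecewise-linear x-t graph the path length is Σ|Δx|.
0–2 s: |Δx| = |8 − 4| = 4 m
2–4 s: |Δx| = |-6 − 8| = 14 m
4–8 s: |Δx| = |2 − -6| = 8 m
Total path = 26 m; average speed = 26/8 = 3.25 m/s.

3.25 m/s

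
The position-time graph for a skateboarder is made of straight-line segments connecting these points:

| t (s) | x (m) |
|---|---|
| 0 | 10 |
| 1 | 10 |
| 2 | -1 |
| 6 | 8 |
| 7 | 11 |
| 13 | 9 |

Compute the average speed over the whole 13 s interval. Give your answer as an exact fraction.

Average speed = (total path length)/(elapsed time); on a piecewise-linear x-t graph the path length is Σ|Δx|.
0–1 s: |Δx| = |10 − 10| = 0 m
1–2 s: |Δx| = |-1 − 10| = 11 m
2–6 s: |Δx| = |8 − -1| = 9 m
6–7 s: |Δx| = |11 − 8| = 3 m
7–13 s: |Δx| = |9 − 11| = 2 m
Total path = 25 m; average speed = 25/13 = 25/13 m/s.

25/13 m/s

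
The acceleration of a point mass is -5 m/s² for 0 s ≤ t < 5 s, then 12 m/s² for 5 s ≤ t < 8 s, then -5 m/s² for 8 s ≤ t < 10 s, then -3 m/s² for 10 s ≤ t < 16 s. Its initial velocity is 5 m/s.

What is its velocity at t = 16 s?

Δv equals the area under the a-t graph; then v = v₀ + Δv.
0–5 s: -5 × 5 = -25 m/s
5–8 s: 12 × 3 = 36 m/s
8–10 s: -5 × 2 = -10 m/s
10–16 s: -3 × 6 = -18 m/s
Δv = -17 m/s, so v(16) = 5 + (-17) = -12 m/s.

-12 m/s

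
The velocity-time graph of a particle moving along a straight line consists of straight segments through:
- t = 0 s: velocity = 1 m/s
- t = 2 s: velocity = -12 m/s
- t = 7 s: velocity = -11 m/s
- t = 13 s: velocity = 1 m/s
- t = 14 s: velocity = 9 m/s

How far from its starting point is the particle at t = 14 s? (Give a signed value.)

Net displacement equals the area under the velocity-time graph (areas below the axis count negative).
0–2 s: ½(1 + -12)(2) = -11 m
2–7 s: ½(-12 + -11)(5) = -57.5 m
7–13 s: ½(-11 + 1)(6) = -30 m
13–14 s: ½(1 + 9)(1) = 5 m
Net displacement = -93.5 m

-93.5 m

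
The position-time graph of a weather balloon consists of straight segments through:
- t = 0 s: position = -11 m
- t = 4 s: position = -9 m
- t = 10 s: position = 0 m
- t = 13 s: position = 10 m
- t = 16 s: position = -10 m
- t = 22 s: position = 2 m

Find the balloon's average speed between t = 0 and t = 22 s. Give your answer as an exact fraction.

53/22 m/s

Average speed = (total path length)/(elapsed time); on a piecewise-linear x-t graph the path length is Σ|Δx|.
0–4 s: |Δx| = |-9 − -11| = 2 m
4–10 s: |Δx| = |0 − -9| = 9 m
10–13 s: |Δx| = |10 − 0| = 10 m
13–16 s: |Δx| = |-10 − 10| = 20 m
16–22 s: |Δx| = |2 − -10| = 12 m
Total path = 53 m; average speed = 53/22 = 53/22 m/s.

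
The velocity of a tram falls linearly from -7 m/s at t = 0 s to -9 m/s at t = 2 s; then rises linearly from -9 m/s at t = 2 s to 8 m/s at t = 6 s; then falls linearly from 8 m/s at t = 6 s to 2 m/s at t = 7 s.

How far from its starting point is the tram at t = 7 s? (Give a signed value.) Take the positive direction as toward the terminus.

Net displacement equals the area under the velocity-time graph (areas below the axis count negative).
0–2 s: ½(-7 + -9)(2) = -16 m
2–6 s: ½(-9 + 8)(4) = -2 m
6–7 s: ½(8 + 2)(1) = 5 m
Net displacement = -13 m

-13 m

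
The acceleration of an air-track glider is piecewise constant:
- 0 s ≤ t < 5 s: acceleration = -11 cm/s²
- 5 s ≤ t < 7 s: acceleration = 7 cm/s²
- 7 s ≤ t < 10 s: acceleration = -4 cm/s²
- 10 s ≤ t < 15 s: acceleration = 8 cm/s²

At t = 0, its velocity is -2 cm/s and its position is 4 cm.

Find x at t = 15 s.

On each constant-a segment, Δv = aΔt and Δx = v₀Δt + ½aΔt²; chain segment to segment.
0–5 s: v starts -2 cm/s; Δx = -2·5 + ½·-11·5² = -147.5 cm; v ends -57 cm/s.
5–7 s: v starts -57 cm/s; Δx = -57·2 + ½·7·2² = -100 cm; v ends -43 cm/s.
7–10 s: v starts -43 cm/s; Δx = -43·3 + ½·-4·3² = -147 cm; v ends -55 cm/s.
10–15 s: v starts -55 cm/s; Δx = -55·5 + ½·8·5² = -175 cm; v ends -15 cm/s.
x(15) = 4 + Σ Δx = -565.5 cm.

-565.5 cm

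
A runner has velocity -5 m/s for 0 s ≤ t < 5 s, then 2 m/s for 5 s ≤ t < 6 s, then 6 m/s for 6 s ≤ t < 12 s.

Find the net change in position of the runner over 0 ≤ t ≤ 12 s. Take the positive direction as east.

13 m

Displacement is the signed area under the v-t curve.
0–5 s: -5 × 5 = -25 m
5–6 s: 2 × 1 = 2 m
6–12 s: 6 × 6 = 36 m
Net displacement = 13 m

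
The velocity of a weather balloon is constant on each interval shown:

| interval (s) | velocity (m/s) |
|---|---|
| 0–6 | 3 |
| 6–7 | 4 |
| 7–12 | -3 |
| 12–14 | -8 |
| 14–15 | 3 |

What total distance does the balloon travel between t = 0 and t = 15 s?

56 m

Distance (not displacement) is the total path length: add the absolute areas under v-t.
0–6 s: |3| × 6 = 18 m
6–7 s: |4| × 1 = 4 m
7–12 s: |-3| × 5 = 15 m
12–14 s: |-8| × 2 = 16 m
14–15 s: |3| × 1 = 3 m
Total distance = 56 m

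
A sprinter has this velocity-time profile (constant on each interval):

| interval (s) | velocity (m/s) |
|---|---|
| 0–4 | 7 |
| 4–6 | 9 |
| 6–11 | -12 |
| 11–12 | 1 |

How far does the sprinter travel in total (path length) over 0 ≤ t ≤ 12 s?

107 m

Distance (not displacement) is the total path length: add the absolute areas under v-t.
0–4 s: |7| × 4 = 28 m
4–6 s: |9| × 2 = 18 m
6–11 s: |-12| × 5 = 60 m
11–12 s: |1| × 1 = 1 m
Total distance = 107 m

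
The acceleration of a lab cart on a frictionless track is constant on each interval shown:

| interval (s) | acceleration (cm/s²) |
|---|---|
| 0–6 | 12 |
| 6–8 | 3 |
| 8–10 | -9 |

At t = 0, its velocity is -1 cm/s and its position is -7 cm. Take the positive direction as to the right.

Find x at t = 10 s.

487 cm

On each constant-a segment, Δv = aΔt and Δx = v₀Δt + ½aΔt²; chain segment to segment.
0–6 s: v starts -1 cm/s; Δx = -1·6 + ½·12·6² = 210 cm; v ends 71 cm/s.
6–8 s: v starts 71 cm/s; Δx = 71·2 + ½·3·2² = 148 cm; v ends 77 cm/s.
8–10 s: v starts 77 cm/s; Δx = 77·2 + ½·-9·2² = 136 cm; v ends 59 cm/s.
x(10) = -7 + Σ Δx = 487 cm.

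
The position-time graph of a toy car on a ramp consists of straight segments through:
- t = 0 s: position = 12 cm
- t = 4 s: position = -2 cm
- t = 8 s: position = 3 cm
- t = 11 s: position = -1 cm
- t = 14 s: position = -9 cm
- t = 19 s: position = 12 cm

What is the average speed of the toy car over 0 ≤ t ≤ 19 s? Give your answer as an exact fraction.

52/19 cm/s

Average speed = (total path length)/(elapsed time); on a piecewise-linear x-t graph the path length is Σ|Δx|.
0–4 s: |Δx| = |-2 − 12| = 14 cm
4–8 s: |Δx| = |3 − -2| = 5 cm
8–11 s: |Δx| = |-1 − 3| = 4 cm
11–14 s: |Δx| = |-9 − -1| = 8 cm
14–19 s: |Δx| = |12 − -9| = 21 cm
Total path = 52 cm; average speed = 52/19 = 52/19 cm/s.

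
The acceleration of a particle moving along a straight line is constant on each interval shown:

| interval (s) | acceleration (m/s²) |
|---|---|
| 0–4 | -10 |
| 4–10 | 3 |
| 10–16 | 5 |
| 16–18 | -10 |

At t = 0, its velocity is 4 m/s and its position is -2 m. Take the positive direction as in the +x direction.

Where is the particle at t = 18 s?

-242 m

On each constant-a segment, Δv = aΔt and Δx = v₀Δt + ½aΔt²; chain segment to segment.
0–4 s: v starts 4 m/s; Δx = 4·4 + ½·-10·4² = -64 m; v ends -36 m/s.
4–10 s: v starts -36 m/s; Δx = -36·6 + ½·3·6² = -162 m; v ends -18 m/s.
10–16 s: v starts -18 m/s; Δx = -18·6 + ½·5·6² = -18 m; v ends 12 m/s.
16–18 s: v starts 12 m/s; Δx = 12·2 + ½·-10·2² = 4 m; v ends -8 m/s.
x(18) = -2 + Σ Δx = -242 m.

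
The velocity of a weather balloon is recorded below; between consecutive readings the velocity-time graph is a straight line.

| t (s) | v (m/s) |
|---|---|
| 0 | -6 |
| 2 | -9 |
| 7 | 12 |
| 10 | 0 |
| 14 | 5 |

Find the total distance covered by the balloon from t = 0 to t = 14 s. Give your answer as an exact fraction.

Total distance travelled is ∫|v| dt — sum the magnitudes of each area piece.
0–2 s: |½(-6 + -9)(2)| = 15 m
2–7 s: v = 0 at t = 29/7 s; triangle areas 135/14 + 120/7 = 375/14 m
7–10 s: |½(12 + 0)(3)| = 18 m
10–14 s: |½(0 + 5)(4)| = 10 m
Total distance = 977/14 m

977/14 m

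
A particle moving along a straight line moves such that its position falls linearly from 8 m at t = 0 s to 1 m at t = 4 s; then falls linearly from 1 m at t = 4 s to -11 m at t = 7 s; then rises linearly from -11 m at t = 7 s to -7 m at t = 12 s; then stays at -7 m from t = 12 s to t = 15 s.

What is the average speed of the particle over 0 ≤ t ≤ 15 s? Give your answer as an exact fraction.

23/15 m/s

Average speed = (total path length)/(elapsed time); on a piecewise-linear x-t graph the path length is Σ|Δx|.
0–4 s: |Δx| = |1 − 8| = 7 m
4–7 s: |Δx| = |-11 − 1| = 12 m
7–12 s: |Δx| = |-7 − -11| = 4 m
12–15 s: |Δx| = |-7 − -7| = 0 m
Total path = 23 m; average speed = 23/15 = 23/15 m/s.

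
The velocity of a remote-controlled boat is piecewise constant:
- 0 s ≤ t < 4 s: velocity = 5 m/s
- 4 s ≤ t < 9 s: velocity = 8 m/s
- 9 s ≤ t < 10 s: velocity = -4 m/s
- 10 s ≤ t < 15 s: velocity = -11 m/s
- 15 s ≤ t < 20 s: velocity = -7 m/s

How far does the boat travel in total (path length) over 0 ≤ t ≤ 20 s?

154 m

Total distance travelled is ∫|v| dt — sum the magnitudes of each area piece.
0–4 s: |5| × 4 = 20 m
4–9 s: |8| × 5 = 40 m
9–10 s: |-4| × 1 = 4 m
10–15 s: |-11| × 5 = 55 m
15–20 s: |-7| × 5 = 35 m
Total distance = 154 m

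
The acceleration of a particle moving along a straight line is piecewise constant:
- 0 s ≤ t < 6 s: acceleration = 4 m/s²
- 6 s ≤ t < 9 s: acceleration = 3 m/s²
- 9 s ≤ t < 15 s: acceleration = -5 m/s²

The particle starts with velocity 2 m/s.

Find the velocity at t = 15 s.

Δv equals the area under the a-t graph; then v = v₀ + Δv.
0–6 s: 4 × 6 = 24 m/s
6–9 s: 3 × 3 = 9 m/s
9–15 s: -5 × 6 = -30 m/s
Δv = 3 m/s, so v(15) = 2 + (3) = 5 m/s.

5 m/s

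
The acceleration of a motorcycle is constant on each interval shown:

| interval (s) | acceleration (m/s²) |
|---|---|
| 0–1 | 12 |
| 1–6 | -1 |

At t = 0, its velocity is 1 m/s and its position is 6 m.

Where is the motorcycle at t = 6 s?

65.5 m

On each constant-a segment, Δv = aΔt and Δx = v₀Δt + ½aΔt²; chain segment to segment.
0–1 s: v starts 1 m/s; Δx = 1·1 + ½·12·1² = 7 m; v ends 13 m/s.
1–6 s: v starts 13 m/s; Δx = 13·5 + ½·-1·5² = 52.5 m; v ends 8 m/s.
x(6) = 6 + Σ Δx = 65.5 m.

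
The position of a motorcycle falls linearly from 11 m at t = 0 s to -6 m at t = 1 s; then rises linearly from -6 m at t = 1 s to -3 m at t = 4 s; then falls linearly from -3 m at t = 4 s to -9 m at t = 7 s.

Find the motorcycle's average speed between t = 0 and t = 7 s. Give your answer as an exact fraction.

26/7 m/s

Average speed = (total path length)/(elapsed time); on a piecewise-linear x-t graph the path length is Σ|Δx|.
0–1 s: |Δx| = |-6 − 11| = 17 m
1–4 s: |Δx| = |-3 − -6| = 3 m
4–7 s: |Δx| = |-9 − -3| = 6 m
Total path = 26 m; average speed = 26/7 = 26/7 m/s.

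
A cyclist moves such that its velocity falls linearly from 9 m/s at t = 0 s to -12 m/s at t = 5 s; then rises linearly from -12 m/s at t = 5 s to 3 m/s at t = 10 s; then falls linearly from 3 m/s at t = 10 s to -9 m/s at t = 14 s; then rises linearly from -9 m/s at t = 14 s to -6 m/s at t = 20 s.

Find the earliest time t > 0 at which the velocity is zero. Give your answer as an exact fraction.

v changes sign on 0–5 s (from 9 to -12); the graph is linear there, so v = 0 at t = 0 + (-9)·(5 − 0)/(-12 − 9) = 15/7 s.

t = 15/7 s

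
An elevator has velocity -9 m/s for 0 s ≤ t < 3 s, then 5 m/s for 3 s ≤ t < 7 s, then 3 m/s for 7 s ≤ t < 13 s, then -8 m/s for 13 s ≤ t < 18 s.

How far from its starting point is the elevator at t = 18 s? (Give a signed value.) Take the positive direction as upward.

Net displacement equals the area under the velocity-time graph (areas below the axis count negative).
0–3 s: -9 × 3 = -27 m
3–7 s: 5 × 4 = 20 m
7–13 s: 3 × 6 = 18 m
13–18 s: -8 × 5 = -40 m
Net displacement = -29 m

-29 m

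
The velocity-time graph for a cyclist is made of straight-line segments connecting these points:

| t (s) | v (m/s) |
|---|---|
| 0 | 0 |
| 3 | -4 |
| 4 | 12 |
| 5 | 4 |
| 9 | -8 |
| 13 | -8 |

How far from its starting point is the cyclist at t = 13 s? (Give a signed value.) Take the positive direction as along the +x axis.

-34 m

Displacement is the signed area under the v-t curve.
0–3 s: ½(0 + -4)(3) = -6 m
3–4 s: ½(-4 + 12)(1) = 4 m
4–5 s: ½(12 + 4)(1) = 8 m
5–9 s: ½(4 + -8)(4) = -8 m
9–13 s: -8 × 4 = -32 m
Net displacement = -34 m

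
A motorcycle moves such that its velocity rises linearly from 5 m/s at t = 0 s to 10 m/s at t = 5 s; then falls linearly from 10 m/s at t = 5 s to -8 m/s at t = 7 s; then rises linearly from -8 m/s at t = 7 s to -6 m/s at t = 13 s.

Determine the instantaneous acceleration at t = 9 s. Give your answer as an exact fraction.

1/3 m/s²

Acceleration is the slope of the v-t graph on 7–13 s: (-6 − -8)/(13 − 7) = 1/3 m/s².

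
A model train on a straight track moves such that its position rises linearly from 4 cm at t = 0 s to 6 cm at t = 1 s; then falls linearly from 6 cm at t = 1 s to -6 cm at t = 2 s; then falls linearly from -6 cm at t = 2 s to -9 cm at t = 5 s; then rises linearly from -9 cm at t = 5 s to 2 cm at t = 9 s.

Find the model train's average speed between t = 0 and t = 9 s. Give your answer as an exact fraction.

28/9 cm/s

Average speed = (total path length)/(elapsed time); on a piecewise-linear x-t graph the path length is Σ|Δx|.
0–1 s: |Δx| = |6 − 4| = 2 cm
1–2 s: |Δx| = |-6 − 6| = 12 cm
2–5 s: |Δx| = |-9 − -6| = 3 cm
5–9 s: |Δx| = |2 − -9| = 11 cm
Total path = 28 cm; average speed = 28/9 = 28/9 cm/s.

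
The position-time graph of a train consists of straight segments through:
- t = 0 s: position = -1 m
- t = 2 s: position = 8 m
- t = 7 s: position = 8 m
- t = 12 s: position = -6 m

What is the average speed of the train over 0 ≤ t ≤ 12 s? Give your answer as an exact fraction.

23/12 m/s

Average speed = (total path length)/(elapsed time); on a piecewise-linear x-t graph the path length is Σ|Δx|.
0–2 s: |Δx| = |8 − -1| = 9 m
2–7 s: |Δx| = |8 − 8| = 0 m
7–12 s: |Δx| = |-6 − 8| = 14 m
Total path = 23 m; average speed = 23/12 = 23/12 m/s.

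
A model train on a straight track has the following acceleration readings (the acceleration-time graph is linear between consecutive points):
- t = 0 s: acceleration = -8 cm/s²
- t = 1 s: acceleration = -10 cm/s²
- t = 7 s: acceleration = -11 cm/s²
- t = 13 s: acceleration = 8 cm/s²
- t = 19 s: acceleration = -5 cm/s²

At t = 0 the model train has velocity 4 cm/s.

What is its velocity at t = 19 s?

Δv equals the area under the a-t graph; then v = v₀ + Δv.
0–1 s: ½(-8 + -10)(1) = -9 cm/s
1–7 s: ½(-10 + -11)(6) = -63 cm/s
7–13 s: ½(-11 + 8)(6) = -9 cm/s
13–19 s: ½(8 + -5)(6) = 9 cm/s
Δv = -72 cm/s, so v(19) = 4 + (-72) = -68 cm/s.

-68 cm/s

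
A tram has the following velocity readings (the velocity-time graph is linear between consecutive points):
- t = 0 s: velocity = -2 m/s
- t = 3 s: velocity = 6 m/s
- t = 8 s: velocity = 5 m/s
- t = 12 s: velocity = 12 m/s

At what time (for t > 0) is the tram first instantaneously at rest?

t = 0.75 s

v changes sign on 0–3 s (from -2 to 6); the graph is linear there, so v = 0 at t = 0 + (2)·(3 − 0)/(6 − -2) = 0.75 s.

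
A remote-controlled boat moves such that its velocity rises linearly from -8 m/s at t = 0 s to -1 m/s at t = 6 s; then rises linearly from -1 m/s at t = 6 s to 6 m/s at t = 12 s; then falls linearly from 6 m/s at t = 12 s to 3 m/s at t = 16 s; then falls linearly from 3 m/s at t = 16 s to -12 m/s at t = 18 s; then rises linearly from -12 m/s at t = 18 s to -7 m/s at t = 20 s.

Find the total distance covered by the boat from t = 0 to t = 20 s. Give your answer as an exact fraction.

3152/35 m

Total distance travelled is ∫|v| dt — sum the magnitudes of each area piece.
0–6 s: |½(-8 + -1)(6)| = 27 m
6–12 s: v = 0 at t = 48/7 s; triangle areas 3/7 + 108/7 = 111/7 m
12–16 s: |½(6 + 3)(4)| = 18 m
16–18 s: v = 0 at t = 16.4 s; triangle areas 0.6 + 9.6 = 10.2 m
18–20 s: |½(-12 + -7)(2)| = 19 m
Total distance = 3152/35 m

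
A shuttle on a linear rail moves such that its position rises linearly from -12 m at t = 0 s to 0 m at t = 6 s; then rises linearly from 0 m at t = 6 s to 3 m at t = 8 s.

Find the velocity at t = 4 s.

2 m/s

Velocity is the slope of the x-t graph on 0–6 s: (0 − -12)/(6 − 0) = 2 m/s.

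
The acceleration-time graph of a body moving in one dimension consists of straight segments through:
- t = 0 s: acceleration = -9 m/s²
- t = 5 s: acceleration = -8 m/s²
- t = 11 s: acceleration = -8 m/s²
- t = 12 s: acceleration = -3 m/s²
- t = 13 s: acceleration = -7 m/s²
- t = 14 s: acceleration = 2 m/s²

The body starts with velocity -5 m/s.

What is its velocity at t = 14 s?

Δv equals the area under the a-t graph; then v = v₀ + Δv.
0–5 s: ½(-9 + -8)(5) = -42.5 m/s
5–11 s: -8 × 6 = -48 m/s
11–12 s: ½(-8 + -3)(1) = -5.5 m/s
12–13 s: ½(-3 + -7)(1) = -5 m/s
13–14 s: ½(-7 + 2)(1) = -2.5 m/s
Δv = -103.5 m/s, so v(14) = -5 + (-103.5) = -108.5 m/s.

-108.5 m/s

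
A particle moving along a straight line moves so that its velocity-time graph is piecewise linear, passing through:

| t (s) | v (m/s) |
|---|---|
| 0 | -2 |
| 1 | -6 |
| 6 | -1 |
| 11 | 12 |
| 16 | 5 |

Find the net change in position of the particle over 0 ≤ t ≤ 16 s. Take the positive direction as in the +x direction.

Net displacement equals the area under the velocity-time graph (areas below the axis count negative).
0–1 s: ½(-2 + -6)(1) = -4 m
1–6 s: ½(-6 + -1)(5) = -17.5 m
6–11 s: ½(-1 + 12)(5) = 27.5 m
11–16 s: ½(12 + 5)(5) = 42.5 m
Net displacement = 48.5 m

48.5 m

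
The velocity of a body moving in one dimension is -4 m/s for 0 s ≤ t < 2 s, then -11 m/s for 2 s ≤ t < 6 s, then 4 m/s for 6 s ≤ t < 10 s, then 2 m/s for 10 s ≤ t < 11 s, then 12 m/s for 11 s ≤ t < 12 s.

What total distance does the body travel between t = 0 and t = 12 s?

82 m

Distance (not displacement) is the total path length: add the absolute areas under v-t.
0–2 s: |-4| × 2 = 8 m
2–6 s: |-11| × 4 = 44 m
6–10 s: |4| × 4 = 16 m
10–11 s: |2| × 1 = 2 m
11–12 s: |12| × 1 = 12 m
Total distance = 82 m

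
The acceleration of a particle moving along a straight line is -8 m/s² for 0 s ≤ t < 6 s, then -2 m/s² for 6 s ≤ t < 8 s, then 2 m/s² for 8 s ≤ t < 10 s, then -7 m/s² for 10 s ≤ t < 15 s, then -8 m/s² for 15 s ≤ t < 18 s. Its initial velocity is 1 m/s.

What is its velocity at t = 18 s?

Δv equals the area under the a-t graph; then v = v₀ + Δv.
0–6 s: -8 × 6 = -48 m/s
6–8 s: -2 × 2 = -4 m/s
8–10 s: 2 × 2 = 4 m/s
10–15 s: -7 × 5 = -35 m/s
15–18 s: -8 × 3 = -24 m/s
Δv = -107 m/s, so v(18) = 1 + (-107) = -106 m/s.

-106 m/s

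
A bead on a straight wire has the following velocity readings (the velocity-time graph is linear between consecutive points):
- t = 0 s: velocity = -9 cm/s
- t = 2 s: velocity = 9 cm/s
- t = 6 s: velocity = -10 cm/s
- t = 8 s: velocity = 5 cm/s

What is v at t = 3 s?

4.25 cm/s

On 2–6 s the graph is linear from 9 to -10 cm/s: v(3) = 9 + (-10 − 9)·(3 − 2)/(6 − 2) = 4.25 cm/s.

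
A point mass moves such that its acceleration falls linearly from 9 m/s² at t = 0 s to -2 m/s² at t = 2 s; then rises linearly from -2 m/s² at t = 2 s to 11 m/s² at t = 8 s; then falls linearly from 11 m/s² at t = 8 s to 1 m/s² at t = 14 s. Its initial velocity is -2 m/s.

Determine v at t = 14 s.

Δv equals the area under the a-t graph; then v = v₀ + Δv.
0–2 s: ½(9 + -2)(2) = 7 m/s
2–8 s: ½(-2 + 11)(6) = 27 m/s
8–14 s: ½(11 + 1)(6) = 36 m/s
Δv = 70 m/s, so v(14) = -2 + (70) = 68 m/s.

68 m/s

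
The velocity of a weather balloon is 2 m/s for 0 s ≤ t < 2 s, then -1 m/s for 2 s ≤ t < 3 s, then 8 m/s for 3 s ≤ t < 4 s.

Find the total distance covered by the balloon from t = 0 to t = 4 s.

13 m

Distance (not displacement) is the total path length: add the absolute areas under v-t.
0–2 s: |2| × 2 = 4 m
2–3 s: |-1| × 1 = 1 m
3–4 s: |8| × 1 = 8 m
Total distance = 13 m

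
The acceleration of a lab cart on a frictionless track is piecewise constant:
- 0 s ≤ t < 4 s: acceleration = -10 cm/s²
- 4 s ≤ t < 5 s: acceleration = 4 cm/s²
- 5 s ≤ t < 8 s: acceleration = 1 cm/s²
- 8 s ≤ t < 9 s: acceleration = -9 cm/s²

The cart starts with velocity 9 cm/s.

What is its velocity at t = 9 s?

Δv equals the area under the a-t graph; then v = v₀ + Δv.
0–4 s: -10 × 4 = -40 cm/s
4–5 s: 4 × 1 = 4 cm/s
5–8 s: 1 × 3 = 3 cm/s
8–9 s: -9 × 1 = -9 cm/s
Δv = -42 cm/s, so v(9) = 9 + (-42) = -33 cm/s.

-33 cm/s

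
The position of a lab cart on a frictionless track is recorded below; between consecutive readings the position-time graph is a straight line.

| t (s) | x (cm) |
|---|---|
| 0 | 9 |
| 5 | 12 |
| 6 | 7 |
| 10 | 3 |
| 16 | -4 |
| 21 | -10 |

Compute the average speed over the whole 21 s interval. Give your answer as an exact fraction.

Average speed = (total path length)/(elapsed time); on a piecewise-linear x-t graph the path length is Σ|Δx|.
0–5 s: |Δx| = |12 − 9| = 3 cm
5–6 s: |Δx| = |7 − 12| = 5 cm
6–10 s: |Δx| = |3 − 7| = 4 cm
10–16 s: |Δx| = |-4 − 3| = 7 cm
16–21 s: |Δx| = |-10 − -4| = 6 cm
Total path = 25 cm; average speed = 25/21 = 25/21 cm/s.

25/21 cm/s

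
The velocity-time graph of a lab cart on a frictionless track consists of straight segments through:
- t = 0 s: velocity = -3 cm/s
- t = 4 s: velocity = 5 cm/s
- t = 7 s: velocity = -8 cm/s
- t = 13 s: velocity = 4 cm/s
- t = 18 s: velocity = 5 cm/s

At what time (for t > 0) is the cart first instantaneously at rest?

t = 1.5 s

v changes sign on 0–4 s (from -3 to 5); the graph is linear there, so v = 0 at t = 0 + (3)·(4 − 0)/(5 − -3) = 1.5 s.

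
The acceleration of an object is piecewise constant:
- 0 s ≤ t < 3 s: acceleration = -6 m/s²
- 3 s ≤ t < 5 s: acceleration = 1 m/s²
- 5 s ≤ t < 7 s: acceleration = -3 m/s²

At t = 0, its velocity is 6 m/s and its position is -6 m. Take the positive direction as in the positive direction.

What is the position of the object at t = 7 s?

-63 m

On each constant-a segment, Δv = aΔt and Δx = v₀Δt + ½aΔt²; chain segment to segment.
0–3 s: v starts 6 m/s; Δx = 6·3 + ½·-6·3² = -9 m; v ends -12 m/s.
3–5 s: v starts -12 m/s; Δx = -12·2 + ½·1·2² = -22 m; v ends -10 m/s.
5–7 s: v starts -10 m/s; Δx = -10·2 + ½·-3·2² = -26 m; v ends -16 m/s.
x(7) = -6 + Σ Δx = -63 m.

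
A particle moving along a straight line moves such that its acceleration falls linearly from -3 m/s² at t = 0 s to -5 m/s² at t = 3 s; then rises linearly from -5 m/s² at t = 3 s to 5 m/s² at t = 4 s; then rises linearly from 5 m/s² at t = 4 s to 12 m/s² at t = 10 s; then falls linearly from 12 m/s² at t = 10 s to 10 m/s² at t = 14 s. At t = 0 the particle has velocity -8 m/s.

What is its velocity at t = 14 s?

75 m/s

Δv equals the area under the a-t graph; then v = v₀ + Δv.
0–3 s: ½(-3 + -5)(3) = -12 m/s
3–4 s: ½(-5 + 5)(1) = 0 m/s
4–10 s: ½(5 + 12)(6) = 51 m/s
10–14 s: ½(12 + 10)(4) = 44 m/s
Δv = 83 m/s, so v(14) = -8 + (83) = 75 m/s.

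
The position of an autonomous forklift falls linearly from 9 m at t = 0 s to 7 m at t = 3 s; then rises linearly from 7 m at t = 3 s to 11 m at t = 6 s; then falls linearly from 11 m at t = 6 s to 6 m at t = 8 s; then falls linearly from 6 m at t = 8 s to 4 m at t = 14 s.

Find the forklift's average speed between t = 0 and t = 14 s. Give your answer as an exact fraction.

13/14 m/s

Average speed = (total path length)/(elapsed time); on a piecewise-linear x-t graph the path length is Σ|Δx|.
0–3 s: |Δx| = |7 − 9| = 2 m
3–6 s: |Δx| = |11 − 7| = 4 m
6–8 s: |Δx| = |6 − 11| = 5 m
8–14 s: |Δx| = |4 − 6| = 2 m
Total path = 13 m; average speed = 13/14 = 13/14 m/s.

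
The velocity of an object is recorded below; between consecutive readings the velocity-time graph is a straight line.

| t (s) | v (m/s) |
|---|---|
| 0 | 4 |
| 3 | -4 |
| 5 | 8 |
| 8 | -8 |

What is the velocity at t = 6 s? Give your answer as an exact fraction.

On 5–8 s the graph is linear from 8 to -8 m/s: v(6) = 8 + (-8 − 8)·(6 − 5)/(8 − 5) = 8/3 m/s.

8/3 m/s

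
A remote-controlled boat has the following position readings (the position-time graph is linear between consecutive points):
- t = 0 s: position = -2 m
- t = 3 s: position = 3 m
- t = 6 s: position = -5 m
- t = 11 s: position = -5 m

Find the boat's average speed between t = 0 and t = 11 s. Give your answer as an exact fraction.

13/11 m/s

Average speed = (total path length)/(elapsed time); on a piecewise-linear x-t graph the path length is Σ|Δx|.
0–3 s: |Δx| = |3 − -2| = 5 m
3–6 s: |Δx| = |-5 − 3| = 8 m
6–11 s: |Δx| = |-5 − -5| = 0 m
Total path = 13 m; average speed = 13/11 = 13/11 m/s.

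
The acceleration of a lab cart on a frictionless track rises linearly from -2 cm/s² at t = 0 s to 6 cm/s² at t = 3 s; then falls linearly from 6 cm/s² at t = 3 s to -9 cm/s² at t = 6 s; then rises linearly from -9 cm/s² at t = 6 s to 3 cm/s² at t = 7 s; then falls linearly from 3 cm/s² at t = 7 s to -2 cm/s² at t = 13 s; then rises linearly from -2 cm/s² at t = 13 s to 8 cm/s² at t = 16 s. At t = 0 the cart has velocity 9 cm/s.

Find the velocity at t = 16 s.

Δv equals the area under the a-t graph; then v = v₀ + Δv.
0–3 s: ½(-2 + 6)(3) = 6 cm/s
3–6 s: ½(6 + -9)(3) = -4.5 cm/s
6–7 s: ½(-9 + 3)(1) = -3 cm/s
7–13 s: ½(3 + -2)(6) = 3 cm/s
13–16 s: ½(-2 + 8)(3) = 9 cm/s
Δv = 10.5 cm/s, so v(16) = 9 + (10.5) = 19.5 cm/s.

19.5 cm/s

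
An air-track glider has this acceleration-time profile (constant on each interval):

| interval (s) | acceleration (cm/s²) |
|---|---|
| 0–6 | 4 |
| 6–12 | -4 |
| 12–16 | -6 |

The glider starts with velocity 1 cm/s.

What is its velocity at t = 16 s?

-23 cm/s

Δv equals the area under the a-t graph; then v = v₀ + Δv.
0–6 s: 4 × 6 = 24 cm/s
6–12 s: -4 × 6 = -24 cm/s
12–16 s: -6 × 4 = -24 cm/s
Δv = -24 cm/s, so v(16) = 1 + (-24) = -23 cm/s.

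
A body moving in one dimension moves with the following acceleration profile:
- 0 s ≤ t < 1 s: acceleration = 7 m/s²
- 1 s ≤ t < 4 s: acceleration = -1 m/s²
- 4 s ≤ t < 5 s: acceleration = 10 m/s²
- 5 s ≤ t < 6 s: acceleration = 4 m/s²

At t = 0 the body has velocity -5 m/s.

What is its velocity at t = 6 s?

13 m/s

Δv equals the area under the a-t graph; then v = v₀ + Δv.
0–1 s: 7 × 1 = 7 m/s
1–4 s: -1 × 3 = -3 m/s
4–5 s: 10 × 1 = 10 m/s
5–6 s: 4 × 1 = 4 m/s
Δv = 18 m/s, so v(6) = -5 + (18) = 13 m/s.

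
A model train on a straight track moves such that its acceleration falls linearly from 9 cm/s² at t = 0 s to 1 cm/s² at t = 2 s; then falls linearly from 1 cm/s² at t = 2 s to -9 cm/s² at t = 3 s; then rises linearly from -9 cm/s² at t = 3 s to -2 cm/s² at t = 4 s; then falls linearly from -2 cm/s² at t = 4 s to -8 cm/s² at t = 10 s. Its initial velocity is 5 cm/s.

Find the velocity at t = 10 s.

-24.5 cm/s

Δv equals the area under the a-t graph; then v = v₀ + Δv.
0–2 s: ½(9 + 1)(2) = 10 cm/s
2–3 s: ½(1 + -9)(1) = -4 cm/s
3–4 s: ½(-9 + -2)(1) = -5.5 cm/s
4–10 s: ½(-2 + -8)(6) = -30 cm/s
Δv = -29.5 cm/s, so v(10) = 5 + (-29.5) = -24.5 cm/s.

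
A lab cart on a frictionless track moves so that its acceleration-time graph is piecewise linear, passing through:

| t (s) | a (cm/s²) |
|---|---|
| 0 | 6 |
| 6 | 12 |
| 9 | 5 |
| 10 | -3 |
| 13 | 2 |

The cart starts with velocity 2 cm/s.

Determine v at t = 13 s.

81 cm/s

Δv equals the area under the a-t graph; then v = v₀ + Δv.
0–6 s: ½(6 + 12)(6) = 54 cm/s
6–9 s: ½(12 + 5)(3) = 25.5 cm/s
9–10 s: ½(5 + -3)(1) = 1 cm/s
10–13 s: ½(-3 + 2)(3) = -1.5 cm/s
Δv = 79 cm/s, so v(13) = 2 + (79) = 81 cm/s.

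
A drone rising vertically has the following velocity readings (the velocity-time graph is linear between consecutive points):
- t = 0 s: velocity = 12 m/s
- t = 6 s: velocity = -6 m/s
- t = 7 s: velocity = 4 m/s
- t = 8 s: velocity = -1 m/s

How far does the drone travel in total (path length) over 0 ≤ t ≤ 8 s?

34.3 m

Total distance travelled is ∫|v| dt — sum the magnitudes of each area piece.
0–6 s: v = 0 at t = 4 s; triangle areas 24 + 6 = 30 m
6–7 s: v = 0 at t = 6.6 s; triangle areas 1.8 + 0.8 = 2.6 m
7–8 s: v = 0 at t = 7.8 s; triangle areas 1.6 + 0.1 = 1.7 m
Total distance = 34.3 m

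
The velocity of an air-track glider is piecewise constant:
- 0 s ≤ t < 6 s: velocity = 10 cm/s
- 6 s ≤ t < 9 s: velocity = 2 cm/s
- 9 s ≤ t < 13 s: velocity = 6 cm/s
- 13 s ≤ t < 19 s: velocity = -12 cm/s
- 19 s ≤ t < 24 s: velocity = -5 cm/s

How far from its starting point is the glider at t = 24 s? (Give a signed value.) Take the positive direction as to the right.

Net displacement equals the area under the velocity-time graph (areas below the axis count negative).
0–6 s: 10 × 6 = 60 cm
6–9 s: 2 × 3 = 6 cm
9–13 s: 6 × 4 = 24 cm
13–19 s: -12 × 6 = -72 cm
19–24 s: -5 × 5 = -25 cm
Net displacement = -7 cm

-7 cm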